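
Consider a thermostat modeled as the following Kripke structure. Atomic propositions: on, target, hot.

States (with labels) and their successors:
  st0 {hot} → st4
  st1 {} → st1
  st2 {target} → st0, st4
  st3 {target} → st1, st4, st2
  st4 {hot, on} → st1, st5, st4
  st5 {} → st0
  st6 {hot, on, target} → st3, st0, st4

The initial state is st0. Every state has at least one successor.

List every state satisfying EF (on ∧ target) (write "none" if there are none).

{st6}

States satisfying on ∧ target: {st6}.
States satisfying EF (on ∧ target): {st6}.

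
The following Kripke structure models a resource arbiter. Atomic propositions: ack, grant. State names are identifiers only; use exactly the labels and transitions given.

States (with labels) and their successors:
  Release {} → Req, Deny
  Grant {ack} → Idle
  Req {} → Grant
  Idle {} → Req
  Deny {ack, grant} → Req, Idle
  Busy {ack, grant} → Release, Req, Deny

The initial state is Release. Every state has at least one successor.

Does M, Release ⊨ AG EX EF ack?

States satisfying EX EF ack: {Release, Grant, Req, Idle, Deny, Busy}.
States satisfying AG EX EF ack: {Release, Grant, Req, Idle, Deny, Busy}.
Every state reachable from Release satisfies EX EF ack.
Release ∈ Sat(AG EX EF ack).

Satisfied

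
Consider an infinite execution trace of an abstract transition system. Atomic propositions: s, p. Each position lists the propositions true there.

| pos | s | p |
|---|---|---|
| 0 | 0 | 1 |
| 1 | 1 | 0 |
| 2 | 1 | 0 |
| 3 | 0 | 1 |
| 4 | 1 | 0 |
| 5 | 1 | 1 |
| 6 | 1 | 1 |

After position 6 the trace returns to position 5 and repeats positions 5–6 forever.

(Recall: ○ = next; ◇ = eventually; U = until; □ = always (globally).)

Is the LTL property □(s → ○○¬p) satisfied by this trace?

s → ○○¬p must hold at every position from 0 onward. It fails at position 1, so □(s → ○○¬p) is false.
Positions where s holds: 1, 2, 4, 5, 6.
Check ○○¬p at each: 1→fails, 2→ok, 4→fails, 5→fails, 6→fails.

Violated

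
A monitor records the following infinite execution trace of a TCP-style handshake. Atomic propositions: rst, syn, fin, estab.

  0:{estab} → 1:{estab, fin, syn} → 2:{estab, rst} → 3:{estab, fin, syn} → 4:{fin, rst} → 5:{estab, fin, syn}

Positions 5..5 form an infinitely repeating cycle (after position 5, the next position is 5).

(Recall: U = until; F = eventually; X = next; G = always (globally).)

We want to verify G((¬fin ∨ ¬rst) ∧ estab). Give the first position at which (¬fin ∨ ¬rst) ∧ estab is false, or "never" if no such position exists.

Check (¬fin ∨ ¬rst) ∧ estab at each position in order: 0 ✓, 1 ✓, 2 ✓, 3 ✓.
At position 4 the labels are {fin, rst}, so (¬fin ∨ ¬rst) ∧ estab is false there. This is the first violation.

4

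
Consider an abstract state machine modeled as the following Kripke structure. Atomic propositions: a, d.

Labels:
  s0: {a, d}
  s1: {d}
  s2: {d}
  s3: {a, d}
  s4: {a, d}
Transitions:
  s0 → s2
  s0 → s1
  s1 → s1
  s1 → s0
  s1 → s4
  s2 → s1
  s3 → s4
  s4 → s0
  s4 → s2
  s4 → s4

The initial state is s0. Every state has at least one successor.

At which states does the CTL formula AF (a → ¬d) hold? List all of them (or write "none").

States satisfying a → ¬d: {s1, s2}.
States satisfying AF (a → ¬d): {s0, s1, s2}.

{s0, s1, s2}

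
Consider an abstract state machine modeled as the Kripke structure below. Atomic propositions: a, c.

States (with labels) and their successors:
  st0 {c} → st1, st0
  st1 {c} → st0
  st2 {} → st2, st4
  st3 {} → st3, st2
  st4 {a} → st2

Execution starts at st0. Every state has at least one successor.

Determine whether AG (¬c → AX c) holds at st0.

Satisfied

States satisfying ¬c → AX c: {st0, st1}.
States satisfying AG (¬c → AX c): {st0, st1}.
Every state reachable from st0 satisfies ¬c → AX c.
st0 ∈ Sat(AG (¬c → AX c)).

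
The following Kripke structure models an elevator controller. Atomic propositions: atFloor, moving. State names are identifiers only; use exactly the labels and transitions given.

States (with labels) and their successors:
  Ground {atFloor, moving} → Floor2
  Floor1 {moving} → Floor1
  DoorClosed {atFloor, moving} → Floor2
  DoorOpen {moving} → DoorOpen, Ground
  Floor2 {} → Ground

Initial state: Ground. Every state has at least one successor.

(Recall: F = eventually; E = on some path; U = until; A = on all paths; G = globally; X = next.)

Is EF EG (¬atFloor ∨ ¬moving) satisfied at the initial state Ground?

No

States satisfying EG (¬atFloor ∨ ¬moving): {Floor1, DoorOpen}.
States satisfying EF EG (¬atFloor ∨ ¬moving): {Floor1, DoorOpen}.
No suitable path/successor from Ground witnesses the formula.
Ground ∉ Sat(EF EG (¬atFloor ∨ ¬moving)).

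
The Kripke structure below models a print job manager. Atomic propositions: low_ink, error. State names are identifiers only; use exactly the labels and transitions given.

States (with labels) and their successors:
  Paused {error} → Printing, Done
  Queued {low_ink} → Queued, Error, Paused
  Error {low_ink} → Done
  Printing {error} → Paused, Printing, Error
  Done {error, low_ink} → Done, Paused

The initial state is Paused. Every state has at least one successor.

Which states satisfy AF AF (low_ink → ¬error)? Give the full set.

{Paused, Queued, Error, Printing}

States satisfying AF (low_ink → ¬error): {Paused, Queued, Error, Printing}.
States satisfying AF AF (low_ink → ¬error): {Paused, Queued, Error, Printing}.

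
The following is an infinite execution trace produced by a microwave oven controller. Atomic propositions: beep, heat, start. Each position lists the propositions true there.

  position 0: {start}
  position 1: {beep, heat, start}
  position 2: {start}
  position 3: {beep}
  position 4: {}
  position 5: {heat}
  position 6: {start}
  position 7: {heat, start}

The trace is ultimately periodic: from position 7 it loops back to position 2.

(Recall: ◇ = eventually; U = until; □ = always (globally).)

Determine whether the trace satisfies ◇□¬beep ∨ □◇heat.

Yes

□¬beep is false at every position 0..7, so it never becomes true and ◇□¬beep fails.
◇heat holds at every position 0..7, and those are all positions ever visited, so □◇heat holds.
At position 0: ◇□¬beep is false; □◇heat is true; so ◇□¬beep ∨ □◇heat is true.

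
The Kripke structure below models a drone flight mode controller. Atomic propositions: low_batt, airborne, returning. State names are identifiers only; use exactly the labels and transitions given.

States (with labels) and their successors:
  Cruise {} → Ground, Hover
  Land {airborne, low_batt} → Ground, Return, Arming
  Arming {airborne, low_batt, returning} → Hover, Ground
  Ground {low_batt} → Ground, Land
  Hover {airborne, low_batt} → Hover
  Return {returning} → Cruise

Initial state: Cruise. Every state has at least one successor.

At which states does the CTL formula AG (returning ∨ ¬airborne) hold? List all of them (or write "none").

none

States satisfying returning ∨ ¬airborne: {Cruise, Arming, Ground, Return}.
States satisfying AG (returning ∨ ¬airborne): ∅.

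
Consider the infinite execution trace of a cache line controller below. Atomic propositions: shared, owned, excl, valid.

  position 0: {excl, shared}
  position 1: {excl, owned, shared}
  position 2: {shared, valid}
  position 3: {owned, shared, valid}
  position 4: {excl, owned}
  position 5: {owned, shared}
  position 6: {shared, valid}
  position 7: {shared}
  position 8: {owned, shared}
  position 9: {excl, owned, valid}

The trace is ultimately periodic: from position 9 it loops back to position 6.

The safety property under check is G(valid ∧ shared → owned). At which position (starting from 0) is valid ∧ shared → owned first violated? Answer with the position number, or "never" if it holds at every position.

Check valid ∧ shared → owned at each position in order: 0 ✓, 1 ✓.
At position 2 the labels are {shared, valid}, so valid ∧ shared → owned is false there. This is the first violation.

2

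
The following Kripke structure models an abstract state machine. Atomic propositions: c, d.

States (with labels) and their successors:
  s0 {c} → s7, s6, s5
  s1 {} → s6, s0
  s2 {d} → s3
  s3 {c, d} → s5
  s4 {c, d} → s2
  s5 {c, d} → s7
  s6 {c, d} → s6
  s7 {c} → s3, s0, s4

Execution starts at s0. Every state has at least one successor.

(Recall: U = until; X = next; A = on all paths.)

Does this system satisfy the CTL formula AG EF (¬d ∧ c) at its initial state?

States satisfying EF (¬d ∧ c): {s0, s1, s2, s3, s4, s5, s7}.
States satisfying AG EF (¬d ∧ c): ∅.
s6 is reachable from s0 and violates EF (¬d ∧ c), so AG fails at s0.
s0 ∉ Sat(AG EF (¬d ∧ c)).

Violated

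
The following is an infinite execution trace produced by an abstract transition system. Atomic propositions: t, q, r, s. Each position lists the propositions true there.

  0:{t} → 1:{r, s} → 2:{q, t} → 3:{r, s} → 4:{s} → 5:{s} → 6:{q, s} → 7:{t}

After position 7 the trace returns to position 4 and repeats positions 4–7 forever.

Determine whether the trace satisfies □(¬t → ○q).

¬t → ○q must hold at every position from 0 onward. It fails at position 3, so □(¬t → ○q) is false.
Positions where ¬t holds: 1, 3, 4, 5, 6.
Check ○q at each: 1→ok, 3→fails, 4→fails, 5→ok, 6→fails.

Does not hold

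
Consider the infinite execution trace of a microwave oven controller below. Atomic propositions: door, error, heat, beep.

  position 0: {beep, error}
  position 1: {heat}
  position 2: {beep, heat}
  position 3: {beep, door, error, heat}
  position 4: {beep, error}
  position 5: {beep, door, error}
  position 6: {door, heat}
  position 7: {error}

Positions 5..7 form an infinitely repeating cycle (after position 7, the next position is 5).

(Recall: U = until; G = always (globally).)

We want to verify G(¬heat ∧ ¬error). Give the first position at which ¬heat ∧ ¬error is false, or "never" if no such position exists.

0

At position 0 the labels are {beep, error}, so ¬heat ∧ ¬error is false there. This is the first violation.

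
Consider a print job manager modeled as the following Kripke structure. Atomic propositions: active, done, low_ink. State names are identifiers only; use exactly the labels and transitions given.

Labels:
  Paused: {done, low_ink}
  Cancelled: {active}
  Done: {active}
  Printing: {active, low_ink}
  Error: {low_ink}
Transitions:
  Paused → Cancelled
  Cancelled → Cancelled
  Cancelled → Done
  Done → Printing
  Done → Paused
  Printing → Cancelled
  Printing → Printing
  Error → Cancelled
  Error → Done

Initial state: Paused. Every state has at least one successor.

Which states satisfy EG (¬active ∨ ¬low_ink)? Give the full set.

States satisfying ¬active ∨ ¬low_ink: {Paused, Cancelled, Done, Error}.
States satisfying EG (¬active ∨ ¬low_ink): {Paused, Cancelled, Done, Error}.

{Paused, Cancelled, Done, Error}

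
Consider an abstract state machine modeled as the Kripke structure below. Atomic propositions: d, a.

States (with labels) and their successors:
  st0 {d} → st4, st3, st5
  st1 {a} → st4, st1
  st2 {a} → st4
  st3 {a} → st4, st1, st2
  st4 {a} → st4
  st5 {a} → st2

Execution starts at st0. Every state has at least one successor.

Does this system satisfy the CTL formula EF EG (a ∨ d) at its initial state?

States satisfying EG (a ∨ d): {st0, st1, st2, st3, st4, st5}.
States satisfying EF EG (a ∨ d): {st0, st1, st2, st3, st4, st5}.
Some path from st0 reaches a state where EG (a ∨ d) holds.
st0 ∈ Sat(EF EG (a ∨ d)).

Satisfied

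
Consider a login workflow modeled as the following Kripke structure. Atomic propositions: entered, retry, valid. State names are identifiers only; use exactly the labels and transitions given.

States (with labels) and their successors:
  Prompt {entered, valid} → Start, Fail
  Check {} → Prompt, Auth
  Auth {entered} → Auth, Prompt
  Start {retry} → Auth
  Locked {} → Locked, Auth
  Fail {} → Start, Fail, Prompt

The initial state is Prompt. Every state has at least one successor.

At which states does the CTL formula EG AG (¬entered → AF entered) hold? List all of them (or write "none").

none

States satisfying AG (¬entered → AF entered): ∅.
States satisfying EG AG (¬entered → AF entered): ∅.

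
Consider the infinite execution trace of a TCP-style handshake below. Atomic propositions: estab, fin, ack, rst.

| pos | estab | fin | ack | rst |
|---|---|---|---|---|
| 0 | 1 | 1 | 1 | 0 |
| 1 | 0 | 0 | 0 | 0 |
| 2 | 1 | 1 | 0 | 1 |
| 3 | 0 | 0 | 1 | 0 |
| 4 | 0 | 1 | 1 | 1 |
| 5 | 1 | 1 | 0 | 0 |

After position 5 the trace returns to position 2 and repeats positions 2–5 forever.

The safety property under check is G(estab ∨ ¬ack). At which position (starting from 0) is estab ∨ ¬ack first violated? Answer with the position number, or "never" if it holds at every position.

3

Check estab ∨ ¬ack at each position in order: 0 ✓, 1 ✓, 2 ✓.
At position 3 the labels are {ack}, so estab ∨ ¬ack is false there. This is the first violation.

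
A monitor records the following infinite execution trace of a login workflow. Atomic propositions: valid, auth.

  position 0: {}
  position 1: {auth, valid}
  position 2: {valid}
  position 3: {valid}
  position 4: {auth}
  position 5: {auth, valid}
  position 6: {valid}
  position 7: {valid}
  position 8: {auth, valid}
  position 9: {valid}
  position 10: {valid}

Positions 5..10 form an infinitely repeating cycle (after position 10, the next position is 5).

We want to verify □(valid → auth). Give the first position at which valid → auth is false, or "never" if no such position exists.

2

Check valid → auth at each position in order: 0 ✓, 1 ✓.
At position 2 the labels are {valid}, so valid → auth is false there. This is the first violation.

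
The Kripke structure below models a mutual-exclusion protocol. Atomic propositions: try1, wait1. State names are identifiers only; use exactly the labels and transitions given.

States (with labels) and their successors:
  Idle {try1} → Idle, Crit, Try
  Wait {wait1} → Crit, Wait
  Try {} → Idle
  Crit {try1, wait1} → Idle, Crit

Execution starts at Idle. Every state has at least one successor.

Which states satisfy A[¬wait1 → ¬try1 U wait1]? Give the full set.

{Wait, Crit}

States satisfying ¬wait1 → ¬try1: {Wait, Try, Crit}.
States satisfying wait1: {Wait, Crit}.
States satisfying A[¬wait1 → ¬try1 U wait1]: {Wait, Crit}.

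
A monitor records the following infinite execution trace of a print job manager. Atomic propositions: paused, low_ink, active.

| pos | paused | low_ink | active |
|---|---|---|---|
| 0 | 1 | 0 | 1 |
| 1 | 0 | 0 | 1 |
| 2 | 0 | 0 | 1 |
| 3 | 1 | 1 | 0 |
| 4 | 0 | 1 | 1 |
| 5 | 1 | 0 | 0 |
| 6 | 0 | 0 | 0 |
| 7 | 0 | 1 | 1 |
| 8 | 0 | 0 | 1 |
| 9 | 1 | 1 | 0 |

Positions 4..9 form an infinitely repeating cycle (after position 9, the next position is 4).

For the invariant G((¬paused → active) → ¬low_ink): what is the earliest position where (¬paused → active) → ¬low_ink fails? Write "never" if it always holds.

Check (¬paused → active) → ¬low_ink at each position in order: 0 ✓, 1 ✓, 2 ✓.
At position 3 the labels are {low_ink, paused}, so (¬paused → active) → ¬low_ink is false there. This is the first violation.

3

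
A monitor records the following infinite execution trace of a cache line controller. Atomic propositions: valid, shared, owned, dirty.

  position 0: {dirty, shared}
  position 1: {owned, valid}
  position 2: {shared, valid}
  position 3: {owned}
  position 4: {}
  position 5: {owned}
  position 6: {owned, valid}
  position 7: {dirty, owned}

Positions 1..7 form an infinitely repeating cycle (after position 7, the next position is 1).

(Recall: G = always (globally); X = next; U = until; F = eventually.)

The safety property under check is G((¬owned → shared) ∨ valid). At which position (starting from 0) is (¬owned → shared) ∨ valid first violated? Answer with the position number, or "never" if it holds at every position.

4

Check (¬owned → shared) ∨ valid at each position in order: 0 ✓, 1 ✓, 2 ✓, 3 ✓.
At position 4 the labels are {}, so (¬owned → shared) ∨ valid is false there. This is the first violation.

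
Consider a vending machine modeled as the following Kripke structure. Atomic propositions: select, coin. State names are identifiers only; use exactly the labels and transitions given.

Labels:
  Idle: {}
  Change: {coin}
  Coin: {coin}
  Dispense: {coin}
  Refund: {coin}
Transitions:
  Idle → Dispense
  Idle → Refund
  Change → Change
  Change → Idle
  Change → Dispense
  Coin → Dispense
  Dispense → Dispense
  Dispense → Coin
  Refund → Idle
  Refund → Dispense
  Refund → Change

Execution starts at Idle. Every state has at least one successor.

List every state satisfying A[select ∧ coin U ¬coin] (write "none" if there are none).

{Idle}

States satisfying select ∧ coin: ∅.
States satisfying ¬coin: {Idle}.
States satisfying A[select ∧ coin U ¬coin]: {Idle}.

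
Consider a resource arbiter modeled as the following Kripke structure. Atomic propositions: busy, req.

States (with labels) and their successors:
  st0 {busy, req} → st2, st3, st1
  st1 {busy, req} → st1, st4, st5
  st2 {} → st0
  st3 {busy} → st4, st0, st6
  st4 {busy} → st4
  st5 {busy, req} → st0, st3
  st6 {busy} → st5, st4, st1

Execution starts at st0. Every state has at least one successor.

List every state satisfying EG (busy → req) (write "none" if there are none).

States satisfying busy → req: {st0, st1, st2, st5}.
States satisfying EG (busy → req): {st0, st1, st2, st5}.

{st0, st1, st2, st5}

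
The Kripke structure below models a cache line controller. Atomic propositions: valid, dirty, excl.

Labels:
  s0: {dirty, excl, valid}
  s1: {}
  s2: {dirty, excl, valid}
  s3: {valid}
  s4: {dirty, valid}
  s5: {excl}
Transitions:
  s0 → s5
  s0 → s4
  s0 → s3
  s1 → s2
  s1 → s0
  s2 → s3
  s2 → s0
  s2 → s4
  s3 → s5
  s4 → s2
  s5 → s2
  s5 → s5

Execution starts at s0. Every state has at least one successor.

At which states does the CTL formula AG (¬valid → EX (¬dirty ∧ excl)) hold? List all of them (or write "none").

States satisfying ¬valid → EX (¬dirty ∧ excl): {s0, s2, s3, s4, s5}.
States satisfying AG (¬valid → EX (¬dirty ∧ excl)): {s0, s2, s3, s4, s5}.

{s0, s2, s3, s4, s5}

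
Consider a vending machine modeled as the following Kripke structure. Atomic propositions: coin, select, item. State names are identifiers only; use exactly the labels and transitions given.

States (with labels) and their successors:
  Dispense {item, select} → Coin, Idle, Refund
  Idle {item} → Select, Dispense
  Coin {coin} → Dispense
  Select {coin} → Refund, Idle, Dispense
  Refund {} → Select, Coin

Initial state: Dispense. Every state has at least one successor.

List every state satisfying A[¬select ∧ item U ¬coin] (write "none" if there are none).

{Dispense, Idle, Refund}

States satisfying ¬select ∧ item: {Idle}.
States satisfying ¬coin: {Dispense, Idle, Refund}.
States satisfying A[¬select ∧ item U ¬coin]: {Dispense, Idle, Refund}.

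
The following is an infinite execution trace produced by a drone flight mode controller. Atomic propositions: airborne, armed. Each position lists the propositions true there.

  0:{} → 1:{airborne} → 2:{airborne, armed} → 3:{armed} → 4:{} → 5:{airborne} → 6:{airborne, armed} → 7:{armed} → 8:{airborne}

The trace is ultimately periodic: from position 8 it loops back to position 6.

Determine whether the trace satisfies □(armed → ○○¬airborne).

armed → ○○¬airborne must hold at every position from 0 onward. It fails at position 3, so □(armed → ○○¬airborne) is false.
Positions where armed holds: 2, 3, 6, 7.
Check ○○¬airborne at each: 2→ok, 3→fails, 6→fails, 7→fails.

Violated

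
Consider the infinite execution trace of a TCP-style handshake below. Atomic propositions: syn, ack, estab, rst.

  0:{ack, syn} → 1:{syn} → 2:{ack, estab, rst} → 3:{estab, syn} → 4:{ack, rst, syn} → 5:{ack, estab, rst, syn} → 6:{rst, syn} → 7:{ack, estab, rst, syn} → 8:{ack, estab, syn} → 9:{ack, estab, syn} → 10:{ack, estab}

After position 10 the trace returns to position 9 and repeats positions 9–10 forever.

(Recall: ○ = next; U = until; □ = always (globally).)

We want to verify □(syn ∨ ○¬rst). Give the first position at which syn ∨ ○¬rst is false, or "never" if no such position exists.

never

syn ∨ ○¬rst holds at every position 0..10, and those are all the positions the trace ever visits, so the invariant □(syn ∨ ○¬rst) is never violated.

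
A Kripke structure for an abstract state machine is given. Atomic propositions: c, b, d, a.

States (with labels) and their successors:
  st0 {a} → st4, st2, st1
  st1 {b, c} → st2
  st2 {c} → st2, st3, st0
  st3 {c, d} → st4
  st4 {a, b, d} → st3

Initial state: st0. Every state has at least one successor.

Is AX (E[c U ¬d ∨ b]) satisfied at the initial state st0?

States satisfying E[c U ¬d ∨ b]: {st0, st1, st2, st3, st4}.
States satisfying AX (E[c U ¬d ∨ b]): {st0, st1, st2, st3, st4}.
st0 ∈ Sat(AX (E[c U ¬d ∨ b])).

Yes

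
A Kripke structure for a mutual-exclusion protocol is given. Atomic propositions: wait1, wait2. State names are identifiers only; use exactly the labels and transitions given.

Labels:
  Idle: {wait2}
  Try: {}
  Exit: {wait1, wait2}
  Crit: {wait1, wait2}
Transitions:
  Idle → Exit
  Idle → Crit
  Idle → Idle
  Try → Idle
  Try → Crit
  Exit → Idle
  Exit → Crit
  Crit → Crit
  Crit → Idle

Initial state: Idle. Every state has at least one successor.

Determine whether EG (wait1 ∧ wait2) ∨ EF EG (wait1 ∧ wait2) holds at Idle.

States satisfying wait1 ∧ wait2: {Exit, Crit}.
States satisfying EG (wait1 ∧ wait2): {Exit, Crit}.
States satisfying EF EG (wait1 ∧ wait2): {Idle, Try, Exit, Crit}.
States satisfying EG (wait1 ∧ wait2) ∨ EF EG (wait1 ∧ wait2): {Idle, Try, Exit, Crit}.
Idle ∈ Sat(EG (wait1 ∧ wait2) ∨ EF EG (wait1 ∧ wait2)).

Holds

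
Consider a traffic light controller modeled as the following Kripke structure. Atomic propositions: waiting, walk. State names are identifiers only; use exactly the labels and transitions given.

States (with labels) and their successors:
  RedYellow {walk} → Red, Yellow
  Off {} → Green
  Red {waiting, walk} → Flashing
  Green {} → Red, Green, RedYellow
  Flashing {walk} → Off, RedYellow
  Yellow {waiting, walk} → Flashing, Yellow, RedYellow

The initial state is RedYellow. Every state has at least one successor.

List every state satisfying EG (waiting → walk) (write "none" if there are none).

States satisfying waiting → walk: {RedYellow, Off, Red, Green, Flashing, Yellow}.
States satisfying EG (waiting → walk): {RedYellow, Off, Red, Green, Flashing, Yellow}.

{RedYellow, Off, Red, Green, Flashing, Yellow}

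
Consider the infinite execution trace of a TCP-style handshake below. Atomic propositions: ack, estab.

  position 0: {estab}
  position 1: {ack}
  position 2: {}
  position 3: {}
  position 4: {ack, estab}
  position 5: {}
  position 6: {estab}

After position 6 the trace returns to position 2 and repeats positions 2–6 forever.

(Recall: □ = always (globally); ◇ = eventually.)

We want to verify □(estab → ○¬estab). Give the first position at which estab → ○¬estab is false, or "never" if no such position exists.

never

estab → ○¬estab holds at every position 0..6, and those are all the positions the trace ever visits, so the invariant □(estab → ○¬estab) is never violated.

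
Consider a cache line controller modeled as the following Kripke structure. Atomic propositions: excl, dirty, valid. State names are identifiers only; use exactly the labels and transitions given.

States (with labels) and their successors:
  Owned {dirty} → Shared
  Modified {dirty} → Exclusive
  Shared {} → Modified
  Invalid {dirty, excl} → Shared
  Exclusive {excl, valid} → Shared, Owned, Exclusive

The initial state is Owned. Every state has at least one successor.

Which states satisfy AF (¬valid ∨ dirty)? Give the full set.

States satisfying ¬valid ∨ dirty: {Owned, Modified, Shared, Invalid}.
States satisfying AF (¬valid ∨ dirty): {Owned, Modified, Shared, Invalid}.

{Owned, Modified, Shared, Invalid}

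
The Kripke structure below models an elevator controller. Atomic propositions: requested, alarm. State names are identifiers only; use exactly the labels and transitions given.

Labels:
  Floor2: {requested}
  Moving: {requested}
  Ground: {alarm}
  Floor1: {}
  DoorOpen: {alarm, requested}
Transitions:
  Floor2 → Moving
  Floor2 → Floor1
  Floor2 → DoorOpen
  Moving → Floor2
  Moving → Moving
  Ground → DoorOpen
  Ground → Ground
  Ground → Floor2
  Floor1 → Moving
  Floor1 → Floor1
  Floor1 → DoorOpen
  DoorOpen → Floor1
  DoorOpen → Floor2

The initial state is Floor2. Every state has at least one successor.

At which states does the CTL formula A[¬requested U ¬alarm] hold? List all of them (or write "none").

{Floor2, Moving, Floor1}

States satisfying ¬requested: {Ground, Floor1}.
States satisfying ¬alarm: {Floor2, Moving, Floor1}.
States satisfying A[¬requested U ¬alarm]: {Floor2, Moving, Floor1}.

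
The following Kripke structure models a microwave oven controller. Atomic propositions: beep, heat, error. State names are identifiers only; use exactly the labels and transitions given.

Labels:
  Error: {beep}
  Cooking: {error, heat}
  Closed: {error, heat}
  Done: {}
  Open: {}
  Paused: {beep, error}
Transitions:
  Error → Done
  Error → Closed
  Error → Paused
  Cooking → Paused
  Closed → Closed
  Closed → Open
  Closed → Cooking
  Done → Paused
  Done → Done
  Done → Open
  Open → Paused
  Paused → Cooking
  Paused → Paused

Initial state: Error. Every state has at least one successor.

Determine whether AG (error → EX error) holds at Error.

Satisfied

States satisfying error → EX error: {Error, Cooking, Closed, Done, Open, Paused}.
States satisfying AG (error → EX error): {Error, Cooking, Closed, Done, Open, Paused}.
Every state reachable from Error satisfies error → EX error.
Error ∈ Sat(AG (error → EX error)).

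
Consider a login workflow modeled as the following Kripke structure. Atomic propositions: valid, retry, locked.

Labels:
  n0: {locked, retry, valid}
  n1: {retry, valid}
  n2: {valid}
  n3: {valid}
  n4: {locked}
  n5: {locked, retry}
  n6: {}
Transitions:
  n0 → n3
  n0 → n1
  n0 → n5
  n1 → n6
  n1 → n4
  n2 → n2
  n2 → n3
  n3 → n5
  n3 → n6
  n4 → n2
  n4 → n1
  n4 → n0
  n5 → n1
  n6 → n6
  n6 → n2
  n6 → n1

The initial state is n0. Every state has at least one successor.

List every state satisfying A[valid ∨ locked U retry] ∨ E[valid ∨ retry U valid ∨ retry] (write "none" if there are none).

{n0, n1, n2, n3, n5}

States satisfying valid ∨ locked: {n0, n1, n2, n3, n4, n5}.
States satisfying retry: {n0, n1, n5}.
States satisfying A[valid ∨ locked U retry]: {n0, n1, n5}.
States satisfying valid ∨ retry: {n0, n1, n2, n3, n5}.
States satisfying E[valid ∨ retry U valid ∨ retry]: {n0, n1, n2, n3, n5}.
States satisfying A[valid ∨ locked U retry] ∨ E[valid ∨ retry U valid ∨ retry]: {n0, n1, n2, n3, n5}.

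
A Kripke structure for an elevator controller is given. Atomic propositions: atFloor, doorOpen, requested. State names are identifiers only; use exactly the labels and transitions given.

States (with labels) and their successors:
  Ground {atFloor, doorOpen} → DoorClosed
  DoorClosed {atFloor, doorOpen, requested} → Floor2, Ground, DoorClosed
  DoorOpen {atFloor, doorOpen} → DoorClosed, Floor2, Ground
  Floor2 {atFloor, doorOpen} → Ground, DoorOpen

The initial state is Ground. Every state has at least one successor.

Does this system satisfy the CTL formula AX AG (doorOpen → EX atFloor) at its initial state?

States satisfying AG (doorOpen → EX atFloor): {Ground, DoorClosed, DoorOpen, Floor2}.
States satisfying AX AG (doorOpen → EX atFloor): {Ground, DoorClosed, DoorOpen, Floor2}.
Ground ∈ Sat(AX AG (doorOpen → EX atFloor)).

Yes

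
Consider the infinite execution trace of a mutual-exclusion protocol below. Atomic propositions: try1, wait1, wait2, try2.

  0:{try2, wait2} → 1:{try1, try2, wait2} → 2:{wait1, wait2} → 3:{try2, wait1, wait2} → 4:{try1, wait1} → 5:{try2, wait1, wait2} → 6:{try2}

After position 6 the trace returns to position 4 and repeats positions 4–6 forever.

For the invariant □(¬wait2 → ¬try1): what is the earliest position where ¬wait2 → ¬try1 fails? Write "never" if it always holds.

Check ¬wait2 → ¬try1 at each position in order: 0 ✓, 1 ✓, 2 ✓, 3 ✓.
At position 4 the labels are {try1, wait1}, so ¬wait2 → ¬try1 is false there. This is the first violation.

4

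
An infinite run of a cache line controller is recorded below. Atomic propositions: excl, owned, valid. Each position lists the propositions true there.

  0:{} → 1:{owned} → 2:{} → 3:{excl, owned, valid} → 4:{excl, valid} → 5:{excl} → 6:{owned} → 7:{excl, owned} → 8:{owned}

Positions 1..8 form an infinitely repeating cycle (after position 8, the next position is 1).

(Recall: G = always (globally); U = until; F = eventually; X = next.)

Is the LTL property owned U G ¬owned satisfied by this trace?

Walking from position 0: at position 0, G ¬owned has not yet held and owned fails, so owned U G ¬owned is false.

Does not hold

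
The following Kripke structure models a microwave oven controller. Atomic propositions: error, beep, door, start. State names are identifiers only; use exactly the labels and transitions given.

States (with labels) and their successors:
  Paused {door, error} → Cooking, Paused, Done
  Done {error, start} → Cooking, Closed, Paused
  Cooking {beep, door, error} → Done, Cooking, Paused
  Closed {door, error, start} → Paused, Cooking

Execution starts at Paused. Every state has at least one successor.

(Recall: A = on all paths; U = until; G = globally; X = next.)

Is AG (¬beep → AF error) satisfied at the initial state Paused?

Holds

States satisfying ¬beep → AF error: {Paused, Done, Cooking, Closed}.
States satisfying AG (¬beep → AF error): {Paused, Done, Cooking, Closed}.
Every state reachable from Paused satisfies ¬beep → AF error.
Paused ∈ Sat(AG (¬beep → AF error)).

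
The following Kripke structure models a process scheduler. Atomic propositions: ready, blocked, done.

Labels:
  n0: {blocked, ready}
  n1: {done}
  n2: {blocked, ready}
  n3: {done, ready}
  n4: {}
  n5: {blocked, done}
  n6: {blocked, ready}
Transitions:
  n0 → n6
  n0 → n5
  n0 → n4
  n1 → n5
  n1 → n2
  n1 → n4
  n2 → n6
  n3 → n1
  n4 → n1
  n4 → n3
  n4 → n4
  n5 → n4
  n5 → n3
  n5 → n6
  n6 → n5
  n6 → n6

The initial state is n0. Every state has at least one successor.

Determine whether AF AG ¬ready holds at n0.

No

States satisfying AG ¬ready: ∅.
States satisfying AF AG ¬ready: ∅.
There is a path from n0 along which AG ¬ready never holds.
n0 ∉ Sat(AF AG ¬ready).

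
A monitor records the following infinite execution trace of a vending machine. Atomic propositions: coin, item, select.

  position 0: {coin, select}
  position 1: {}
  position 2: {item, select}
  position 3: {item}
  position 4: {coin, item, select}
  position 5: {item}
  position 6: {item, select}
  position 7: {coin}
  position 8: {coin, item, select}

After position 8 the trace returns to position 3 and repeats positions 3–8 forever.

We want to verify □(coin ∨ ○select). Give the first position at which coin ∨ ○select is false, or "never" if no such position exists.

2

Check coin ∨ ○select at each position in order: 0 ✓, 1 ✓.
At position 2 the labels are {item, select} and the next position 3 has {item}, so coin ∨ ○select is false there. This is the first violation.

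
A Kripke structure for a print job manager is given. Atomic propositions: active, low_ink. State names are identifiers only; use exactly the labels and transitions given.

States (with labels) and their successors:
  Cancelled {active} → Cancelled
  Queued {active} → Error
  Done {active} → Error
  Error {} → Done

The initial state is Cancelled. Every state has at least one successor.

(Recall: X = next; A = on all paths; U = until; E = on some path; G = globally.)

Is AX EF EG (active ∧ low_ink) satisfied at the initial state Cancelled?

Does not hold

States satisfying EF EG (active ∧ low_ink): ∅.
States satisfying AX EF EG (active ∧ low_ink): ∅.
Cancelled ∉ Sat(AX EF EG (active ∧ low_ink)).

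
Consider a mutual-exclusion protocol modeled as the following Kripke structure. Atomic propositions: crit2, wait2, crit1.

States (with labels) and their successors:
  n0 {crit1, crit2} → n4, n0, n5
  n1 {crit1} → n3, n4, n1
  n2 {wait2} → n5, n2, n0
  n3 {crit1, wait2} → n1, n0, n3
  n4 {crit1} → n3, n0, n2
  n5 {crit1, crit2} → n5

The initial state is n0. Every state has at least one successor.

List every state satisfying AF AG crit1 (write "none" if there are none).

States satisfying AG crit1: {n5}.
States satisfying AF AG crit1: {n5}.

{n5}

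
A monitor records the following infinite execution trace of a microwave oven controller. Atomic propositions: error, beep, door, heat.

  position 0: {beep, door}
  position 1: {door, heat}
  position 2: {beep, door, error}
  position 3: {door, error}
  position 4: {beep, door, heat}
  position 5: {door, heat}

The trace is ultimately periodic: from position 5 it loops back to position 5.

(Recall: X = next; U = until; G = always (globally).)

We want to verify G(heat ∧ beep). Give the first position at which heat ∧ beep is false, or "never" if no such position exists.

0

At position 0 the labels are {beep, door}, so heat ∧ beep is false there. This is the first violation.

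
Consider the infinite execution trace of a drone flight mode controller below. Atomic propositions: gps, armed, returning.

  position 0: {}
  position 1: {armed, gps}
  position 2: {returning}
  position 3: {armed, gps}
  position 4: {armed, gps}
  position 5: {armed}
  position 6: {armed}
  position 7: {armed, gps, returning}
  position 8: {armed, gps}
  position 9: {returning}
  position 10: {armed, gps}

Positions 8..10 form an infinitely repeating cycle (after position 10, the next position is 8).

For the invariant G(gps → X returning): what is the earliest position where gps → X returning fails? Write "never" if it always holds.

Check gps → X returning at each position in order: 0 ✓, 1 ✓, 2 ✓.
At position 3 the labels are {armed, gps} and the next position 4 has {armed, gps}, so gps → X returning is false there. This is the first violation.

3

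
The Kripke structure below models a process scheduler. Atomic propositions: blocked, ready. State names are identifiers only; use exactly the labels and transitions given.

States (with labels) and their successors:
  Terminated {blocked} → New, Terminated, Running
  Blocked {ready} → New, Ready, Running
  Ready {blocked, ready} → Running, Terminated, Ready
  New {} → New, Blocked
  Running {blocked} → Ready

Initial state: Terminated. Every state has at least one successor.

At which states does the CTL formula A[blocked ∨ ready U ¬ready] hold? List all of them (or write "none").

States satisfying blocked ∨ ready: {Terminated, Blocked, Ready, Running}.
States satisfying ¬ready: {Terminated, New, Running}.
States satisfying A[blocked ∨ ready U ¬ready]: {Terminated, New, Running}.

{Terminated, New, Running}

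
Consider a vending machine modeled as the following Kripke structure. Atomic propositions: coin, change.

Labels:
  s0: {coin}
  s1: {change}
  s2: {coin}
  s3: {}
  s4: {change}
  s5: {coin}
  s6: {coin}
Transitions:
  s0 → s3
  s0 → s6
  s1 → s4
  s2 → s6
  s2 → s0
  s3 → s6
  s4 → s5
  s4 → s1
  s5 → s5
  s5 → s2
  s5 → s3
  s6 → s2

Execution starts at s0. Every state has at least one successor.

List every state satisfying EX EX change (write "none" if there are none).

{s1, s4}

States satisfying EX change: {s1, s4}.
States satisfying EX EX change: {s1, s4}.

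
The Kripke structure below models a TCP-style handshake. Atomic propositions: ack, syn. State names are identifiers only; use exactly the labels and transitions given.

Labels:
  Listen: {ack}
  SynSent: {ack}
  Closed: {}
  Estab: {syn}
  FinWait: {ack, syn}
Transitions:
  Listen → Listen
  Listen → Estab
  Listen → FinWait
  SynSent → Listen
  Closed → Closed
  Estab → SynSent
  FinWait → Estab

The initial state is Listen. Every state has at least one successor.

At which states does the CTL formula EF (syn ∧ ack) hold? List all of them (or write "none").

{Listen, SynSent, Estab, FinWait}

States satisfying syn ∧ ack: {FinWait}.
States satisfying EF (syn ∧ ack): {Listen, SynSent, Estab, FinWait}.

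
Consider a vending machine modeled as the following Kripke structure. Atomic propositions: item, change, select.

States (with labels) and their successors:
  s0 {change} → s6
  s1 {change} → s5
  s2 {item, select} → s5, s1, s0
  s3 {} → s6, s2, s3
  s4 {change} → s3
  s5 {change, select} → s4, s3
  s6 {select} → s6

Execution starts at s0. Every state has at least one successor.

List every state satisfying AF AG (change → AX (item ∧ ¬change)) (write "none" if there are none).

States satisfying AG (change → AX (item ∧ ¬change)): {s6}.
States satisfying AF AG (change → AX (item ∧ ¬change)): {s0, s6}.

{s0, s6}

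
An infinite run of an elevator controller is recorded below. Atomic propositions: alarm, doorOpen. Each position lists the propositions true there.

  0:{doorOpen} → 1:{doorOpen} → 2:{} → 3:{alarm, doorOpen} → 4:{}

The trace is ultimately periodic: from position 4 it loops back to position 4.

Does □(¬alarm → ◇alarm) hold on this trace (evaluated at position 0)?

¬alarm → ◇alarm must hold at every position from 0 onward. It fails at position 4, so □(¬alarm → ◇alarm) is false.
Positions where ¬alarm holds: 0, 1, 2, 4.
Check ◇alarm at each: 0→ok, 1→ok, 2→ok, 4→fails.

No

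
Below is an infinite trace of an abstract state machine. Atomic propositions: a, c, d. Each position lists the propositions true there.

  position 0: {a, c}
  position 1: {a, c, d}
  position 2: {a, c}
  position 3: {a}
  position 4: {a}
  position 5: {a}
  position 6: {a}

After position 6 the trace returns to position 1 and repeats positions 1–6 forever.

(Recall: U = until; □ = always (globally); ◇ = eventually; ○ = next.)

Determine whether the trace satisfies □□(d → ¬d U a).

Yes

□(d → ¬d U a) holds at every position 0..6, and those are all positions ever visited, so □□(d → ¬d U a) holds.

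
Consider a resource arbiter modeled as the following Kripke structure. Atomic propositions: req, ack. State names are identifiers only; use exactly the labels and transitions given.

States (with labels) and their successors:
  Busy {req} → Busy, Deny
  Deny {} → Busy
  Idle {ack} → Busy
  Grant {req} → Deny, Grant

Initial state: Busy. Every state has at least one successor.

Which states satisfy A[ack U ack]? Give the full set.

States satisfying ack: {Idle}.
States satisfying A[ack U ack]: {Idle}.

{Idle}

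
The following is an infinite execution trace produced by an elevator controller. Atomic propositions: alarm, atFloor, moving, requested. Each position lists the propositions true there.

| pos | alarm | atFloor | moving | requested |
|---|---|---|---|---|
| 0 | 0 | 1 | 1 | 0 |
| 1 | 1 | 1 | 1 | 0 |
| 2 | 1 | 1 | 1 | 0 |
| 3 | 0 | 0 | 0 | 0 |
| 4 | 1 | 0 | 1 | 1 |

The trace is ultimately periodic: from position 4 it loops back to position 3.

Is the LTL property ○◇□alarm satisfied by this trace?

Does not hold

The position after 0 is 1; ◇□alarm is false there.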